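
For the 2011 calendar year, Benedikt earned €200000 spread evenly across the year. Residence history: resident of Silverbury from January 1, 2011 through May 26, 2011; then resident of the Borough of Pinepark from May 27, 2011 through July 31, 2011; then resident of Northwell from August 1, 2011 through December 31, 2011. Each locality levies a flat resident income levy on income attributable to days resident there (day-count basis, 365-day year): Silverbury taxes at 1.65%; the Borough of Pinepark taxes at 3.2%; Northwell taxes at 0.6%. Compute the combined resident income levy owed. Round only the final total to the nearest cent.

Silverbury, January 1 – May 26, 2011: 146 days → €200000 × 1.65% × 146/365 = €1320.0000
The Borough of Pinepark, May 27 – July 31, 2011: 66 days → €200000 × 3.2% × 66/365 = €1157.2603
Northwell, August 1 – December 31, 2011: 153 days → €200000 × 0.6% × 153/365 = €503.0137
Total = €2980.2740

€2980.27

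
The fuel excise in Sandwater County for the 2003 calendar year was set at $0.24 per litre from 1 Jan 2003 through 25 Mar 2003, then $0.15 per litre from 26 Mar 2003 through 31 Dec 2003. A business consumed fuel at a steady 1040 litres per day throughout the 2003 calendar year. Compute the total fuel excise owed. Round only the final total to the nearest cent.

1 Jan – 25 Mar 2003: 84 days × 1040 litres/day = 87,360 litres at $0.24/litre → $20,966.40
26 Mar – 31 Dec 2003: 281 days × 1040 litres/day = 292,240 litres at $0.15/litre → $43,836.00

$64,802.40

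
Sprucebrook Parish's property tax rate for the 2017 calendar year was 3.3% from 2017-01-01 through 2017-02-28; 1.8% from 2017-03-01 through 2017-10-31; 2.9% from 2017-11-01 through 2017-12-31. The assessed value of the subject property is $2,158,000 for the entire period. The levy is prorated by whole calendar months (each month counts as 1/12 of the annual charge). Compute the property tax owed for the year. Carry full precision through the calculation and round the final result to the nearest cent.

$48,195.33

2017-01-01 to 2017-02-28: 2 months at 3.3% → $2,158,000 × 3.3% × 2/12 = $11,869.0000
2017-03-01 to 2017-10-31: 8 months at 1.8% → $2,158,000 × 1.8% × 8/12 = $25,896.0000
2017-11-01 to 2017-12-31: 2 months at 2.9% → $2,158,000 × 2.9% × 2/12 = $10,430.3333
Total = $48,195.3333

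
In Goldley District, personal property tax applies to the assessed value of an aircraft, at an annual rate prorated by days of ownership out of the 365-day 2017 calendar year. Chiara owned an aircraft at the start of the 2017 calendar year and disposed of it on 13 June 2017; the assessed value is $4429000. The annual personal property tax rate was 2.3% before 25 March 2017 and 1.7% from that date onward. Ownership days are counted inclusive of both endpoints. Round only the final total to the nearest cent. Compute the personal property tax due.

$39873.13

1 January – 24 March 2017: 83 days at 2.3% → $4429000 × 2.3% × 83/365 = $23164.2767
25 March – 13 June 2017: 81 days at 1.7% → $4429000 × 1.7% × 81/365 = $16708.8575
Total = $39873.1342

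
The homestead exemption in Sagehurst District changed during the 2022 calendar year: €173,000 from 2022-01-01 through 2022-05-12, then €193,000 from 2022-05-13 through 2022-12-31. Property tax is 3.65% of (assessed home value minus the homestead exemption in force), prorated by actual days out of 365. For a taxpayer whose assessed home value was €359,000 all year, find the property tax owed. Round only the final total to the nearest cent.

€6,323.00

2022-01-01 to 2022-05-12: 132 days, exemption €173,000 → (€359,000 − €173,000) × 3.65% × 132/365 = €2,455.2000
2022-05-13 to 2022-12-31: 233 days, exemption €193,000 → (€359,000 − €193,000) × 3.65% × 233/365 = €3,867.8000
Total = €6,323.0000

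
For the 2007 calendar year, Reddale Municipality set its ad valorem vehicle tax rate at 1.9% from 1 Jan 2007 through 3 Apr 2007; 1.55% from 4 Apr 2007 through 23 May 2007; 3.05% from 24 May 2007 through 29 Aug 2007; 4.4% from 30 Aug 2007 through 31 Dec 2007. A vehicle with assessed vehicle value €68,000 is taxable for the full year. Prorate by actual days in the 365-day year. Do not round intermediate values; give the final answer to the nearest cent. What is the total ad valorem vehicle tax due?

1 Jan – 3 Apr 2007: 93 days at 1.9% → €68,000 × 1.9% × 93/365 = €329.1945
4 Apr – 23 May 2007: 50 days at 1.55% → €68,000 × 1.55% × 50/365 = €144.3836
24 May – 29 Aug 2007: 98 days at 3.05% → €68,000 × 3.05% × 98/365 = €556.8548
30 Aug – 31 Dec 2007: 124 days at 4.4% → €68,000 × 4.4% × 124/365 = €1,016.4603
Total = €2,046.8932

€2,046.89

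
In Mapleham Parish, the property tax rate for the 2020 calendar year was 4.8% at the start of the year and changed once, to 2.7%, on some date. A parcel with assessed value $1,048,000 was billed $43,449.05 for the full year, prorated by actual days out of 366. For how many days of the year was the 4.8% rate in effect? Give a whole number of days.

252 days

Let d = days at the first rate; then 366 − d days at the second rate.
$1,048,000 × [4.8%·d + 2.7%·(366−d)] / 366 = $43,449.05
Solving gives d = 252, so the new rate took effect on 9 September 2020.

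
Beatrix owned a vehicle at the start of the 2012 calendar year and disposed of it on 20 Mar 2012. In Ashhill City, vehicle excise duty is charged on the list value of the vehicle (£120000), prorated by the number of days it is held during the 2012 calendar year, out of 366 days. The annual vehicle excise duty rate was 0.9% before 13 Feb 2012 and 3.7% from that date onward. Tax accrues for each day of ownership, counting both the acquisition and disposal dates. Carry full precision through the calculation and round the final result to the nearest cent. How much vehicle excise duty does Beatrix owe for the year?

£575.74

1 Jan – 12 Feb 2012: 43 days at 0.9% → £120000 × 0.9% × 43/366 = £126.8852
13 Feb – 20 Mar 2012: 37 days at 3.7% → £120000 × 3.7% × 37/366 = £448.8525
Total = £575.7377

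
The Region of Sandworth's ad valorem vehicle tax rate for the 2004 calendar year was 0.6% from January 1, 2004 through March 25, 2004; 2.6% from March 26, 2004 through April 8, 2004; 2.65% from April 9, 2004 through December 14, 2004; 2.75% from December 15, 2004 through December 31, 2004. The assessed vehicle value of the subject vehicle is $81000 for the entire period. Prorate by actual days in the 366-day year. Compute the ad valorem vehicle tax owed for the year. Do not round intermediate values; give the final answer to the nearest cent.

$1763.08

January 1 – March 25, 2004: 85 days at 0.6% → $81000 × 0.6% × 85/366 = $112.8689
March 26 – April 8, 2004: 14 days at 2.6% → $81000 × 2.6% × 14/366 = $80.5574
April 9 – December 14, 2004: 250 days at 2.65% → $81000 × 2.65% × 250/366 = $1466.1885
December 15 – December 31, 2004: 17 days at 2.75% → $81000 × 2.75% × 17/366 = $103.4631
Total = $1763.0779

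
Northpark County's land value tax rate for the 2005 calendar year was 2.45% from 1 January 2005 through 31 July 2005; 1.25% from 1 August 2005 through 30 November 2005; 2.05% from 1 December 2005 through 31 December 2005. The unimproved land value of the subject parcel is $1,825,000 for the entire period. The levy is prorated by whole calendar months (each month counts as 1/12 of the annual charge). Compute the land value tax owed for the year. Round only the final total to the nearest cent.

1 January – 31 July 2005: 7 months at 2.45% → $1,825,000 × 2.45% × 7/12 = $26,082.2917
1 August – 30 November 2005: 4 months at 1.25% → $1,825,000 × 1.25% × 4/12 = $7,604.1667
1 December – 31 December 2005: 1 month at 2.05% → $1,825,000 × 2.05% × 1/12 = $3,117.7083
Total = $36,804.1667

$36,804.17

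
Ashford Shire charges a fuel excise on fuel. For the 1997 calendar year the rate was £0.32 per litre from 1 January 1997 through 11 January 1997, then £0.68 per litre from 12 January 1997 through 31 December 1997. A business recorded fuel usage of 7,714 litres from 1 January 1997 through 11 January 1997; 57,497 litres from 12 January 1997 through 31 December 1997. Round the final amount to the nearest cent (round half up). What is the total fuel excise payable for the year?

£41,566.44

1 January – 11 January 1997: 7,714 litres at £0.32/litre → £2,468.48
12 January – 31 December 1997: 57,497 litres at £0.68/litre → £39,097.96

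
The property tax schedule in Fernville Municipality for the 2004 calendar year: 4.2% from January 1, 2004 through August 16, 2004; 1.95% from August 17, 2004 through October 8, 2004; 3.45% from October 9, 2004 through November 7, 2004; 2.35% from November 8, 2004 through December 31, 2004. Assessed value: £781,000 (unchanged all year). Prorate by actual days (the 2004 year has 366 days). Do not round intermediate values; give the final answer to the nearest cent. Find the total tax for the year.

January 1 – August 16, 2004: 229 days at 4.2% → £781,000 × 4.2% × 229/366 = £20,523.6557
August 17 – October 8, 2004: 53 days at 1.95% → £781,000 × 1.95% × 53/366 = £2,205.3648
October 9 – November 7, 2004: 30 days at 3.45% → £781,000 × 3.45% × 30/366 = £2,208.5656
November 8 – December 31, 2004: 54 days at 2.35% → £781,000 × 2.35% × 54/366 = £2,707.8934
Total = £27,645.4795

£27,645.48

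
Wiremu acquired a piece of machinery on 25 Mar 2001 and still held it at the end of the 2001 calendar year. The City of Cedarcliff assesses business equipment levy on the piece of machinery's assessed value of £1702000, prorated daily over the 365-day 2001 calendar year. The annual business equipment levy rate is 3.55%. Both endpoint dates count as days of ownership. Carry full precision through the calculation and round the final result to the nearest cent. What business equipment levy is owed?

Days held (25 Mar – 31 Dec 2001): 282 out of 365
Tax = £1702000 × 3.55% × 282/365 = £46681.4301

£46681.43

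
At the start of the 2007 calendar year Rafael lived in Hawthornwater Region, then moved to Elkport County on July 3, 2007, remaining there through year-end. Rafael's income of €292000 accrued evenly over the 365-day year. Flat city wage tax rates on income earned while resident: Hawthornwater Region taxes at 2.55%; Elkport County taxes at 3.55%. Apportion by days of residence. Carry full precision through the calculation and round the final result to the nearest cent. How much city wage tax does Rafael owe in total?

Hawthornwater Region, January 1 – July 2, 2007: 183 days → €292000 × 2.55% × 183/365 = €3733.2000
Elkport County, July 3 – December 31, 2007: 182 days → €292000 × 3.55% × 182/365 = €5168.8000
Total = €8902.0000

€8902.00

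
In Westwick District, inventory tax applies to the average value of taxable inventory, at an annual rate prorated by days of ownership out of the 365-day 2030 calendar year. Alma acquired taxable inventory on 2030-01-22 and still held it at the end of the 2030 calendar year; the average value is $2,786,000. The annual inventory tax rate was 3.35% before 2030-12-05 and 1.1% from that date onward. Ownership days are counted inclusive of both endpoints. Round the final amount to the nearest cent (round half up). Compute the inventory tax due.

2030-01-22 to 2030-12-04: 317 days at 3.35% → $2,786,000 × 3.35% × 317/365 = $81,057.3342
2030-12-05 to 2030-12-31: 27 days at 1.1% → $2,786,000 × 1.1% × 27/365 = $2,266.9644
Total = $83,324.2986

$83,324.30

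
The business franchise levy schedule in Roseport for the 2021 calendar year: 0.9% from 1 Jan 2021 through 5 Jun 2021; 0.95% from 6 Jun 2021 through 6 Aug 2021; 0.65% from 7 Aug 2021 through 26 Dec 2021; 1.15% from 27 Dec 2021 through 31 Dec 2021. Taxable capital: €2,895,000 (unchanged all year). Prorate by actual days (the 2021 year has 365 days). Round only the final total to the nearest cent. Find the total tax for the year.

€23,584.34

1 Jan – 5 Jun 2021: 156 days at 0.9% → €2,895,000 × 0.9% × 156/365 = €11,135.8356
6 Jun – 6 Aug 2021: 62 days at 0.95% → €2,895,000 × 0.95% × 62/365 = €4,671.6575
7 Aug – 26 Dec 2021: 142 days at 0.65% → €2,895,000 × 0.65% × 142/365 = €7,320.7808
27 Dec – 31 Dec 2021: 5 days at 1.15% → €2,895,000 × 1.15% × 5/365 = €456.0616
Total = €23,584.3356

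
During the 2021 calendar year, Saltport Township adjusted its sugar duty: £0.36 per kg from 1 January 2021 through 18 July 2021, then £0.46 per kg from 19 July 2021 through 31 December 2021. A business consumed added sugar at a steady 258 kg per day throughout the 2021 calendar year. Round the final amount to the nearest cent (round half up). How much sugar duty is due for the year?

£38,184.00

1 January – 18 July 2021: 199 days × 258 kg/day = 51,342 kg at £0.36/kg → £18,483.12
19 July – 31 December 2021: 166 days × 258 kg/day = 42,828 kg at £0.46/kg → £19,700.88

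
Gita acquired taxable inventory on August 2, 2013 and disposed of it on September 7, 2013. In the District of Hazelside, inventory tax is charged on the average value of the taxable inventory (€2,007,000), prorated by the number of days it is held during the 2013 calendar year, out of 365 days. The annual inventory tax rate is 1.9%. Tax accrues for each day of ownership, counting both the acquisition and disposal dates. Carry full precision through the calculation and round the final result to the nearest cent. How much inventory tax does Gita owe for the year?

€3,865.54

Days held (August 2 – September 7, 2013): 37 out of 365
Tax = €2,007,000 × 1.9% × 37/365 = €3,865.5370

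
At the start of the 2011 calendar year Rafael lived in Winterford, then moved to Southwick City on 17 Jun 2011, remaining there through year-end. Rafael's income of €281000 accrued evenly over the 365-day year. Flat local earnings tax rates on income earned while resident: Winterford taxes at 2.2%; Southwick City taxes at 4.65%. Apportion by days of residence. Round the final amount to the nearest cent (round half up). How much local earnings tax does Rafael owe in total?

€9916.61

Winterford, 1 Jan – 16 Jun 2011: 167 days → €281000 × 2.2% × 167/365 = €2828.4767
Southwick City, 17 Jun – 31 Dec 2011: 198 days → €281000 × 4.65% × 198/365 = €7088.1288
Total = €9916.6055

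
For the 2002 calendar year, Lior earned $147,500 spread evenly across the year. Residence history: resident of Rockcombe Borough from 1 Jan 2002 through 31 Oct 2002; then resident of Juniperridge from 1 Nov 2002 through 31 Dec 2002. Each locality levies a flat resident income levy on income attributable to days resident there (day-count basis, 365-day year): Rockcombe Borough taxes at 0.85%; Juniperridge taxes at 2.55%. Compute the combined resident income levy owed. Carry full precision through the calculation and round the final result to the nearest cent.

$1,672.81

Rockcombe Borough, 1 Jan – 31 Oct 2002: 304 days → $147,500 × 0.85% × 304/365 = $1,044.2192
Juniperridge, 1 Nov – 31 Dec 2002: 61 days → $147,500 × 2.55% × 61/365 = $628.5925
Total = $1,672.8116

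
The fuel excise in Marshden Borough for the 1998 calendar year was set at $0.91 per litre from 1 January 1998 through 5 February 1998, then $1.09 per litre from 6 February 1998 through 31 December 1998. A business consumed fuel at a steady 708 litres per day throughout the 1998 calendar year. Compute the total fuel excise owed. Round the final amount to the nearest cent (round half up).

1 January – 5 February 1998: 36 days × 708 litres/day = 25,488 litres at $0.91/litre → $23194.08
6 February – 31 December 1998: 329 days × 708 litres/day = 232,932 litres at $1.09/litre → $253895.88

$277089.96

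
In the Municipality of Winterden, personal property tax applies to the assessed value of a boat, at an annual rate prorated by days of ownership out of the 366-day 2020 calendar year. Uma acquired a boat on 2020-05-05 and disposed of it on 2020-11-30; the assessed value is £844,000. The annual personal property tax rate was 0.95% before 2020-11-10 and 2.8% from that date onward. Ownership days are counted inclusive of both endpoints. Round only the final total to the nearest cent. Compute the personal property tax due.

2020-05-05 to 2020-11-09: 189 days at 0.95% → £844,000 × 0.95% × 189/366 = £4,140.4426
2020-11-10 to 2020-11-30: 21 days at 2.8% → £844,000 × 2.8% × 21/366 = £1,355.9344
Total = £5,496.3770

£5,496.38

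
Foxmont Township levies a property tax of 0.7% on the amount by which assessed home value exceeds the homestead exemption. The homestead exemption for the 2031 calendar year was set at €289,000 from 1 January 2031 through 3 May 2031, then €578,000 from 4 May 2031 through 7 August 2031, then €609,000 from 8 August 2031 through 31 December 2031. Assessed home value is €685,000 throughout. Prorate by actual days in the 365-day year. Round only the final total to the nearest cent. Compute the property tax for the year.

€1,343.92

1 January – 3 May 2031: 123 days, exemption €289,000 → (€685,000 − €289,000) × 0.7% × 123/365 = €934.1260
4 May – 7 August 2031: 96 days, exemption €578,000 → (€685,000 − €578,000) × 0.7% × 96/365 = €196.9973
8 August – 31 December 2031: 146 days, exemption €609,000 → (€685,000 − €609,000) × 0.7% × 146/365 = €212.8000
Total = €1,343.9233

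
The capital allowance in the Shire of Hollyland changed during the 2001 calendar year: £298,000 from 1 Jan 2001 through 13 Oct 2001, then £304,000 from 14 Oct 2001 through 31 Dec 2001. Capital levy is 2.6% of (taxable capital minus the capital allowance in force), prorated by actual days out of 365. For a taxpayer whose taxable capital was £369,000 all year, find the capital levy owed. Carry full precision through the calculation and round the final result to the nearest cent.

1 Jan – 13 Oct 2001: 286 days, exemption £298,000 → (£369,000 − £298,000) × 2.6% × 286/365 = £1,446.4548
14 Oct – 31 Dec 2001: 79 days, exemption £304,000 → (£369,000 − £304,000) × 2.6% × 79/365 = £365.7808
Total = £1,812.2356

£1,812.24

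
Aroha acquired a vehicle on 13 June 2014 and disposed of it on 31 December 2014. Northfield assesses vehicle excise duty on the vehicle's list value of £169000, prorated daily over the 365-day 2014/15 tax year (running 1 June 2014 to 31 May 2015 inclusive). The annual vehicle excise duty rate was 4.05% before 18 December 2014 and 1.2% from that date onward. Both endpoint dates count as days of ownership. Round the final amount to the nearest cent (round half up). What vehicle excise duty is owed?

£3603.17

13 June – 17 December 2014: 188 days at 4.05% → £169000 × 4.05% × 188/365 = £3525.3863
18 December – 31 December 2014: 14 days at 1.2% → £169000 × 1.2% × 14/365 = £77.7863
Total = £3603.1726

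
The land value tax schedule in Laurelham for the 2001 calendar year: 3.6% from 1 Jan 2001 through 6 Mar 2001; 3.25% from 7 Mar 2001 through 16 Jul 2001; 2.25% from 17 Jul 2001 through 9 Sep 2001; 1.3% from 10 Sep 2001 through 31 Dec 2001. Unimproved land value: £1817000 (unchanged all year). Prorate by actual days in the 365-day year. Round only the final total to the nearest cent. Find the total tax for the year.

£46477.86

1 Jan – 6 Mar 2001: 65 days at 3.6% → £1817000 × 3.6% × 65/365 = £11648.7123
7 Mar – 16 Jul 2001: 132 days at 3.25% → £1817000 × 3.25% × 132/365 = £21355.9726
17 Jul – 9 Sep 2001: 55 days at 2.25% → £1817000 × 2.25% × 55/365 = £6160.3767
10 Sep – 31 Dec 2001: 113 days at 1.3% → £1817000 × 1.3% × 113/365 = £7312.8027
Total = £46477.8644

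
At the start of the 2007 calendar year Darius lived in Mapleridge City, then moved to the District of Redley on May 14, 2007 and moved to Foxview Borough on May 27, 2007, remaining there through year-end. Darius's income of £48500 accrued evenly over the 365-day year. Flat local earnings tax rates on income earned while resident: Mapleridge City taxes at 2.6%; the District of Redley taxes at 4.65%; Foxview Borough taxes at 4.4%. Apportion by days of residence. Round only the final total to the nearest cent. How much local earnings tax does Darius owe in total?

£1820.21

Mapleridge City, January 1 – May 13, 2007: 133 days → £48500 × 2.6% × 133/365 = £459.4877
The District of Redley, May 14 – May 26, 2007: 13 days → £48500 × 4.65% × 13/365 = £80.3240
Foxview Borough, May 27 – December 31, 2007: 219 days → £48500 × 4.4% × 219/365 = £1280.4000
Total = £1820.2116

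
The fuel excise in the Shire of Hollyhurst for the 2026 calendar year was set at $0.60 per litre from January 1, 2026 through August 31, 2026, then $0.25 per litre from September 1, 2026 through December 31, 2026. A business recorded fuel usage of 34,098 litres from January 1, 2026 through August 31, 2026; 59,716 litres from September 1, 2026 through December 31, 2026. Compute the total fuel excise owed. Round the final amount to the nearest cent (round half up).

January 1 – August 31, 2026: 34,098 litres at $0.60/litre → $20,458.80
September 1 – December 31, 2026: 59,716 litres at $0.25/litre → $14,929.00

$35,387.80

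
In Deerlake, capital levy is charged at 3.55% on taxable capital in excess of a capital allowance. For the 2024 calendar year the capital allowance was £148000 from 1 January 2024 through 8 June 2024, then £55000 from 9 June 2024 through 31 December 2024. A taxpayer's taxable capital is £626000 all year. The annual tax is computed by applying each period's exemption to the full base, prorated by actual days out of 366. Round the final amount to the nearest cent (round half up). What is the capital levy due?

£18827.22

1 January – 8 June 2024: 160 days, exemption £148000 → (£626000 − £148000) × 3.55% × 160/366 = £7418.1421
9 June – 31 December 2024: 206 days, exemption £55000 → (£626000 − £55000) × 3.55% × 206/366 = £11409.0792
Total = £18827.2213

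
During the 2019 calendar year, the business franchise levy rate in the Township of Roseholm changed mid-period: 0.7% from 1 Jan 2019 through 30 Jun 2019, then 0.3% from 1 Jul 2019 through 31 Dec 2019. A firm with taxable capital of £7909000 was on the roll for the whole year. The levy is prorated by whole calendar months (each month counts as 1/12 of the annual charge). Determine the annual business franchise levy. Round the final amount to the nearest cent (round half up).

1 Jan – 30 Jun 2019: 6 months at 0.7% → £7909000 × 0.7% × 6/12 = £27681.5000
1 Jul – 31 Dec 2019: 6 months at 0.3% → £7909000 × 0.3% × 6/12 = £11863.5000
Total = £39545.0000

£39545.00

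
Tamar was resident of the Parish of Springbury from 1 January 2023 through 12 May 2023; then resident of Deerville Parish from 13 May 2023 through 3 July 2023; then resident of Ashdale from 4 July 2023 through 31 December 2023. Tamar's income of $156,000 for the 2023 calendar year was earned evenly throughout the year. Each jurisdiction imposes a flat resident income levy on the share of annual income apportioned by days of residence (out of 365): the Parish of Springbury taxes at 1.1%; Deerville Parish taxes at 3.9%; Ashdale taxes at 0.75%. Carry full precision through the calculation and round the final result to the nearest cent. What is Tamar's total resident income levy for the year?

$2,067.53

The Parish of Springbury, 1 January – 12 May 2023: 132 days → $156,000 × 1.1% × 132/365 = $620.5808
Deerville Parish, 13 May – 3 July 2023: 52 days → $156,000 × 3.9% × 52/365 = $866.7616
Ashdale, 4 July – 31 December 2023: 181 days → $156,000 × 0.75% × 181/365 = $580.1918
Total = $2,067.5342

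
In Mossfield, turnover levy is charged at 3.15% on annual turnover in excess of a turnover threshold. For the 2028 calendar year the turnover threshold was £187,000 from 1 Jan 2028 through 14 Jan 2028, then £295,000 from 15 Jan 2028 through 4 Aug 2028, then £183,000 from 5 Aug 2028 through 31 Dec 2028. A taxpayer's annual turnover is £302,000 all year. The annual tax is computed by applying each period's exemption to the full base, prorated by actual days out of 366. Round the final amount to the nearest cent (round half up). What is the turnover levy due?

1 Jan – 14 Jan 2028: 14 days, exemption £187,000 → (£302,000 − £187,000) × 3.15% × 14/366 = £138.5656
15 Jan – 4 Aug 2028: 203 days, exemption £295,000 → (£302,000 − £295,000) × 3.15% × 203/366 = £122.2992
5 Aug – 31 Dec 2028: 149 days, exemption £183,000 → (£302,000 − £183,000) × 3.15% × 149/366 = £1,526.0287
Total = £1,786.8934

£1,786.89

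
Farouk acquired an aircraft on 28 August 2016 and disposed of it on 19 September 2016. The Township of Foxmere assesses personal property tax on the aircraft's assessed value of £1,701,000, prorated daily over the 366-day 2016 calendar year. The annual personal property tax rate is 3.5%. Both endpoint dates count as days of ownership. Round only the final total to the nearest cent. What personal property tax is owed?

Days held (28 August – 19 September 2016): 23 out of 366
Tax = £1,701,000 × 3.5% × 23/366 = £3,741.2705

£3,741.27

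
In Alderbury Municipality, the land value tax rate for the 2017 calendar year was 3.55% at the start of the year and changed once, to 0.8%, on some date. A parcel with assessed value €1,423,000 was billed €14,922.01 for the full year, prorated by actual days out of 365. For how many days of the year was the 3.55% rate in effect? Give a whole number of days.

Let d = days at the first rate; then 365 − d days at the second rate.
€1,423,000 × [3.55%·d + 0.8%·(365−d)] / 365 = €14,922.01
Solving gives d = 33, so the new rate took effect on February 3, 2017.

33 days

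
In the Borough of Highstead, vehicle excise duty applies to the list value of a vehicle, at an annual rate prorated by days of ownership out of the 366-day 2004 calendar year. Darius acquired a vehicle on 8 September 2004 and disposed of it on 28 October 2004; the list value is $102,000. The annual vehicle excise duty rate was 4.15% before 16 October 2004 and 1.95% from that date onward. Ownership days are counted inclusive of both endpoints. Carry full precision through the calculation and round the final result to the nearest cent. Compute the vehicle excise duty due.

$510.14

8 September – 15 October 2004: 38 days at 4.15% → $102,000 × 4.15% × 38/366 = $439.4918
16 October – 28 October 2004: 13 days at 1.95% → $102,000 × 1.95% × 13/366 = $70.6475
Total = $510.1393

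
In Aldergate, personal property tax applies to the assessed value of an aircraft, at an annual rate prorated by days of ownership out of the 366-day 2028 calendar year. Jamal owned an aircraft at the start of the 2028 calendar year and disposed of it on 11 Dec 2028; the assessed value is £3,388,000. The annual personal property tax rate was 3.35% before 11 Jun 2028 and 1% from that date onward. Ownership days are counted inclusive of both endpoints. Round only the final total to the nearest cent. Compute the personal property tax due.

£67,269.39

1 Jan – 10 Jun 2028: 162 days at 3.35% → £3,388,000 × 3.35% × 162/366 = £50,236.8197
11 Jun – 11 Dec 2028: 184 days at 1% → £3,388,000 × 1% × 184/366 = £17,032.5683
Total = £67,269.3880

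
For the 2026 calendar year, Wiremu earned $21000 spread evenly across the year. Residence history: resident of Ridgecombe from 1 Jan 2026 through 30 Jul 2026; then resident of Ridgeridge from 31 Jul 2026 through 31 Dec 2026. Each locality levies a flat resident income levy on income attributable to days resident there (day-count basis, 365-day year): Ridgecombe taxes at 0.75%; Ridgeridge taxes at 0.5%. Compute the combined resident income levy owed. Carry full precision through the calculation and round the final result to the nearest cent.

Ridgecombe, 1 Jan – 30 Jul 2026: 211 days → $21000 × 0.75% × 211/365 = $91.0479
Ridgeridge, 31 Jul – 31 Dec 2026: 154 days → $21000 × 0.5% × 154/365 = $44.3014
Total = $135.3493

$135.35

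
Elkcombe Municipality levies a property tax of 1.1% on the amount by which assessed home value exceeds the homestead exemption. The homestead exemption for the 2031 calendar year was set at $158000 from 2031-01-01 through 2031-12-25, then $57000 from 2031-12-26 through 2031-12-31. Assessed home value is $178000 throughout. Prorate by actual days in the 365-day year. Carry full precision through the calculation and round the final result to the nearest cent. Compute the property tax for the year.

2031-01-01 to 2031-12-25: 359 days, exemption $158000 → ($178000 − $158000) × 1.1% × 359/365 = $216.3836
2031-12-26 to 2031-12-31: 6 days, exemption $57000 → ($178000 − $57000) × 1.1% × 6/365 = $21.8795
Total = $238.2630

$238.26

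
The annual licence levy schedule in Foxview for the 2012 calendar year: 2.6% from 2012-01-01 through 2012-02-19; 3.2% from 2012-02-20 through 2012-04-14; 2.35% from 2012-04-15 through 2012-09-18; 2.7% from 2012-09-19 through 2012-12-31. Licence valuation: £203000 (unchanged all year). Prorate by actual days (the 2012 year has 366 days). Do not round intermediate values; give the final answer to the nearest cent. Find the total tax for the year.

£5301.02

2012-01-01 to 2012-02-19: 50 days at 2.6% → £203000 × 2.6% × 50/366 = £721.0383
2012-02-20 to 2012-04-14: 55 days at 3.2% → £203000 × 3.2% × 55/366 = £976.1749
2012-04-15 to 2012-09-18: 157 days at 2.35% → £203000 × 2.35% × 157/366 = £2046.3620
2012-09-19 to 2012-12-31: 104 days at 2.7% → £203000 × 2.7% × 104/366 = £1557.4426
Total = £5301.0178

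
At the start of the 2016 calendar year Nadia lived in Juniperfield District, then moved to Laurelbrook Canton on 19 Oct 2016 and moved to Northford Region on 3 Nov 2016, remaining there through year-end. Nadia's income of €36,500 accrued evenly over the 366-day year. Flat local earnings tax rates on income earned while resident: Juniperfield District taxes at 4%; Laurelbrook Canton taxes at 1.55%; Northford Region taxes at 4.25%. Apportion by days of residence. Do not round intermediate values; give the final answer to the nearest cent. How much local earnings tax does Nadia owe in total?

€1,438.06

Juniperfield District, 1 Jan – 18 Oct 2016: 292 days → €36,500 × 4% × 292/366 = €1,164.8087
Laurelbrook Canton, 19 Oct – 2 Nov 2016: 15 days → €36,500 × 1.55% × 15/366 = €23.1865
Northford Region, 3 Nov – 31 Dec 2016: 59 days → €36,500 × 4.25% × 59/366 = €250.0649
Total = €1,438.0601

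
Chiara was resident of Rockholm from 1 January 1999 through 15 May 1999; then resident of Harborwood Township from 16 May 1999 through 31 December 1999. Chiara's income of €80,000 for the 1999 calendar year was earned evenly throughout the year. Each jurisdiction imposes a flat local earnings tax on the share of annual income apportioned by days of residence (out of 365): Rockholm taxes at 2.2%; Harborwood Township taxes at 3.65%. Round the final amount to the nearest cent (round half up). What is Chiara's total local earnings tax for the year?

Rockholm, 1 January – 15 May 1999: 135 days → €80,000 × 2.2% × 135/365 = €650.9589
Harborwood Township, 16 May – 31 December 1999: 230 days → €80,000 × 3.65% × 230/365 = €1,840.0000
Total = €2,490.9589

€2,490.96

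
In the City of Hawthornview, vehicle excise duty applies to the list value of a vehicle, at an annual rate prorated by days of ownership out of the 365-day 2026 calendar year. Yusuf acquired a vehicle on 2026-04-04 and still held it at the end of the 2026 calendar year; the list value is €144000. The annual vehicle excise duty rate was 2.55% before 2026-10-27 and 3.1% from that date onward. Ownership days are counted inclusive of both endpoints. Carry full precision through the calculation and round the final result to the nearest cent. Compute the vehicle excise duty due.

€2879.61

2026-04-04 to 2026-10-26: 206 days at 2.55% → €144000 × 2.55% × 206/365 = €2072.4164
2026-10-27 to 2026-12-31: 66 days at 3.1% → €144000 × 3.1% × 66/365 = €807.1890
Total = €2879.6055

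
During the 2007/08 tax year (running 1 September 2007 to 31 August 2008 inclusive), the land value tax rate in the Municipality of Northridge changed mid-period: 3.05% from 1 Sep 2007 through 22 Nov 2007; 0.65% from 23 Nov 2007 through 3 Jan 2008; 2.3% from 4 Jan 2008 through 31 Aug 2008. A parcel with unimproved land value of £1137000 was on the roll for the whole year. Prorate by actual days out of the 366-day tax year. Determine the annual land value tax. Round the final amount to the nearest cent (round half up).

£25931.99

1 Sep – 22 Nov 2007: 83 days at 3.05% → £1137000 × 3.05% × 83/366 = £7864.2500
23 Nov 2007 – 3 Jan 2008: 42 days at 0.65% → £1137000 × 0.65% × 42/366 = £848.0902
4 Jan – 31 Aug 2008: 241 days at 2.3% → £1137000 × 2.3% × 241/366 = £17219.6475
Total = £25931.9877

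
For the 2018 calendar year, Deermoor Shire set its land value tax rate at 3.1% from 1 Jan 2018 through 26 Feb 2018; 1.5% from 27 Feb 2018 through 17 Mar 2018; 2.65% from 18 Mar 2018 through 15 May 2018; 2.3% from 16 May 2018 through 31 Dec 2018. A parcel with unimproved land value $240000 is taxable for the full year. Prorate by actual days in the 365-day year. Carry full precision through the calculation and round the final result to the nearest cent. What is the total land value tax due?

$5855.67

1 Jan – 26 Feb 2018: 57 days at 3.1% → $240000 × 3.1% × 57/365 = $1161.8630
27 Feb – 17 Mar 2018: 19 days at 1.5% → $240000 × 1.5% × 19/365 = $187.3973
18 Mar – 15 May 2018: 59 days at 2.65% → $240000 × 2.65% × 59/365 = $1028.0548
16 May – 31 Dec 2018: 230 days at 2.3% → $240000 × 2.3% × 230/365 = $3478.3562
Total = $5855.6712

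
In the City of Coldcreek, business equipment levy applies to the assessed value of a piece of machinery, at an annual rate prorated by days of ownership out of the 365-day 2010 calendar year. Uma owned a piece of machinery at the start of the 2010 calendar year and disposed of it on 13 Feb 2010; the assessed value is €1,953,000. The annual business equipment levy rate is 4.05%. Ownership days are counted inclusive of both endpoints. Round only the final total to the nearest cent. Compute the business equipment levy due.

Days held (1 Jan – 13 Feb 2010): 44 out of 365
Tax = €1,953,000 × 4.05% × 44/365 = €9,534.9205

€9,534.92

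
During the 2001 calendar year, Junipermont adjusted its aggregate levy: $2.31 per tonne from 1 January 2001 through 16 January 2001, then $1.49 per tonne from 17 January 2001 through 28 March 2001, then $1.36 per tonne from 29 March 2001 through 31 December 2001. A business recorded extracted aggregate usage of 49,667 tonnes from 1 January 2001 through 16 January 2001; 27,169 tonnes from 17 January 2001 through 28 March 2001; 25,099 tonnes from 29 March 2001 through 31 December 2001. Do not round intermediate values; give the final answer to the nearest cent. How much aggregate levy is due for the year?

$189,347.22

1 January – 16 January 2001: 49,667 tonnes at $2.31/tonne → $114,730.77
17 January – 28 March 2001: 27,169 tonnes at $1.49/tonne → $40,481.81
29 March – 31 December 2001: 25,099 tonnes at $1.36/tonne → $34,134.64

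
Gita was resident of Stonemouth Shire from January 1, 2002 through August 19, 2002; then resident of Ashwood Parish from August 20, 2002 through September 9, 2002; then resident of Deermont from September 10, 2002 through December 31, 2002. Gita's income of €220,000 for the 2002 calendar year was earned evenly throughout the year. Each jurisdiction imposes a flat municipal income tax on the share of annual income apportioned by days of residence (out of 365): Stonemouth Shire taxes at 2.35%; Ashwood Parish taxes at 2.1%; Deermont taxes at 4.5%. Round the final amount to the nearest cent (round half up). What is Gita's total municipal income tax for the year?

Stonemouth Shire, January 1 – August 19, 2002: 231 days → €220,000 × 2.35% × 231/365 = €3,271.9726
Ashwood Parish, August 20 – September 9, 2002: 21 days → €220,000 × 2.1% × 21/365 = €265.8082
Deermont, September 10 – December 31, 2002: 113 days → €220,000 × 4.5% × 113/365 = €3,064.9315
Total = €6,602.7123

€6,602.71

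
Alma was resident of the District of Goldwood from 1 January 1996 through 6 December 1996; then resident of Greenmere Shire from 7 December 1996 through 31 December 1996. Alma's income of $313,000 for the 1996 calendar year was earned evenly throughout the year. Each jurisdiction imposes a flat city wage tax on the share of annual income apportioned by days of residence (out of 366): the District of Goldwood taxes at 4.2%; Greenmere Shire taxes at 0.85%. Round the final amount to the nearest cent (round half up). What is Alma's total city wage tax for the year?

The District of Goldwood, 1 January – 6 December 1996: 341 days → $313,000 × 4.2% × 341/366 = $12,248.0492
Greenmere Shire, 7 December – 31 December 1996: 25 days → $313,000 × 0.85% × 25/366 = $181.7281
Total = $12,429.7773

$12,429.78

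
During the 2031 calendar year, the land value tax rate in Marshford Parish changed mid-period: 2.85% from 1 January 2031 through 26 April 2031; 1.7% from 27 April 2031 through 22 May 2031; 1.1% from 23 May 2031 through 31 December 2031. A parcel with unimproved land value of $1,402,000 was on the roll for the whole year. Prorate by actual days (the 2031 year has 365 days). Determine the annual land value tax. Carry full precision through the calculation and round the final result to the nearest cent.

1 January – 26 April 2031: 116 days at 2.85% → $1,402,000 × 2.85% × 116/365 = $12,698.6630
27 April – 22 May 2031: 26 days at 1.7% → $1,402,000 × 1.7% × 26/365 = $1,697.7644
23 May – 31 December 2031: 223 days at 1.1% → $1,402,000 × 1.1% × 223/365 = $9,422.2082
Total = $23,818.6356

$23,818.64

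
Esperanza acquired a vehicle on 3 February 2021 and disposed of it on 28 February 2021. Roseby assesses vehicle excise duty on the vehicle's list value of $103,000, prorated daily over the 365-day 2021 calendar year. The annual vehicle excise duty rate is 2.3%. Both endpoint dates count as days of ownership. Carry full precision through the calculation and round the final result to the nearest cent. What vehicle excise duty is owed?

$168.75

Days held (3 February – 28 February 2021): 26 out of 365
Tax = $103,000 × 2.3% × 26/365 = $168.7507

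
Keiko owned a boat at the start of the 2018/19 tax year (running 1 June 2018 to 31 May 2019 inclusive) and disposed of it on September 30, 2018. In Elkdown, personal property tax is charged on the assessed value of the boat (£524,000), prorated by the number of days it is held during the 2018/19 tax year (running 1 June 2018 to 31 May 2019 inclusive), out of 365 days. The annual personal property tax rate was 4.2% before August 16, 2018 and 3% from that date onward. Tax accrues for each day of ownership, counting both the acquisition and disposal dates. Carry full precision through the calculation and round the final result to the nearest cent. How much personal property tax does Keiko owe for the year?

June 1 – August 15, 2018: 76 days at 4.2% → £524,000 × 4.2% × 76/365 = £4,582.4877
August 16 – September 30, 2018: 46 days at 3% → £524,000 × 3% × 46/365 = £1,981.1507
Total = £6,563.6384

£6,563.64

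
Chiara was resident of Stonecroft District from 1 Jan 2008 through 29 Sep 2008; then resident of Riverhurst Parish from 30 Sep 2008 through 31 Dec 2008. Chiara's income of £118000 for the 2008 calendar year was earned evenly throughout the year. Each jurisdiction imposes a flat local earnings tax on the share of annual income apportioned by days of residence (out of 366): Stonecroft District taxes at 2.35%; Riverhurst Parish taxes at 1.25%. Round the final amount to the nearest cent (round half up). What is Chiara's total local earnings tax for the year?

£2443.18

Stonecroft District, 1 Jan – 29 Sep 2008: 273 days → £118000 × 2.35% × 273/366 = £2068.3852
Riverhurst Parish, 30 Sep – 31 Dec 2008: 93 days → £118000 × 1.25% × 93/366 = £374.7951
Total = £2443.1803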